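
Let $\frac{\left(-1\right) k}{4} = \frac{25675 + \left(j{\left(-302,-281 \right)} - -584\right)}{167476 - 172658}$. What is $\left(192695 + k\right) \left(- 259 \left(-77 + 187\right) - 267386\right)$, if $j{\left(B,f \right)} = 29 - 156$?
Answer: $- \frac{147738286362884}{2591} \approx -5.702 \cdot 10^{10}$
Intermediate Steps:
$j{\left(B,f \right)} = -127$
$k = \frac{52264}{2591}$ ($k = - 4 \frac{25675 - -457}{167476 - 172658} = - 4 \frac{25675 + \left(-127 + 584\right)}{-5182} = - 4 \left(25675 + 457\right) \left(- \frac{1}{5182}\right) = - 4 \cdot 26132 \left(- \frac{1}{5182}\right) = \left(-4\right) \left(- \frac{13066}{2591}\right) = \frac{52264}{2591} \approx 20.171$)
$\left(192695 + k\right) \left(- 259 \left(-77 + 187\right) - 267386\right) = \left(192695 + \frac{52264}{2591}\right) \left(- 259 \left(-77 + 187\right) - 267386\right) = \frac{499325009 \left(\left(-259\right) 110 - 267386\right)}{2591} = \frac{499325009 \left(-28490 - 267386\right)}{2591} = \frac{499325009}{2591} \left(-295876\right) = - \frac{147738286362884}{2591}$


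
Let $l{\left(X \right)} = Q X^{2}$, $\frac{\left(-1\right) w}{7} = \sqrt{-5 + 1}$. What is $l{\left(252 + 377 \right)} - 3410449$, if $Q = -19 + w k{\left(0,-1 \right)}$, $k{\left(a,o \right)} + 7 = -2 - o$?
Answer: $-10927628 + 44311792 i \approx -1.0928 \cdot 10^{7} + 4.4312 \cdot 10^{7} i$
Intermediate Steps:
$k{\left(a,o \right)} = -9 - o$ ($k{\left(a,o \right)} = -7 - \left(2 + o\right) = -9 - o$)
$w = - 14 i$ ($w = - 7 \sqrt{-5 + 1} = - 7 \sqrt{-4} = - 7 \cdot 2 i = - 14 i \approx - 14.0 i$)
$Q = -19 + 112 i$ ($Q = -19 + - 14 i \left(-9 - -1\right) = -19 + - 14 i \left(-9 + 1\right) = -19 + - 14 i \left(-8\right) = -19 + 112 i \approx -19.0 + 112.0 i$)
$l{\left(X \right)} = X^{2} \left(-19 + 112 i\right)$ ($l{\left(X \right)} = \left(-19 + 112 i\right) X^{2} = X^{2} \left(-19 + 112 i\right)$)
$l{\left(252 + 377 \right)} - 3410449 = \left(252 + 377\right)^{2} \left(-19 + 112 i\right) - 3410449 = 629^{2} \left(-19 + 112 i\right) - 3410449 = 395641 \left(-19 + 112 i\right) - 3410449 = \left(-7517179 + 44311792 i\right) - 3410449 = -10927628 + 44311792 i$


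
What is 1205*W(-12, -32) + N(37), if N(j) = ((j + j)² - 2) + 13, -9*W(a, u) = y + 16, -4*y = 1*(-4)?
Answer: 28898/9 ≈ 3210.9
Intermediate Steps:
y = 1 (y = -(-4)/4 = -¼*(-4) = 1)
W(a, u) = -17/9 (W(a, u) = -(1 + 16)/9 = -⅑*17 = -17/9)
N(j) = 11 + 4*j² (N(j) = ((2*j)² - 2) + 13 = (4*j² - 2) + 13 = (-2 + 4*j²) + 13 = 11 + 4*j²)
1205*W(-12, -32) + N(37) = 1205*(-17/9) + (11 + 4*37²) = -20485/9 + (11 + 4*1369) = -20485/9 + (11 + 5476) = -20485/9 + 5487 = 28898/9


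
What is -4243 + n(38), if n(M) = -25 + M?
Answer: -4230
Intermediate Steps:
-4243 + n(38) = -4243 + (-25 + 38) = -4243 + 13 = -4230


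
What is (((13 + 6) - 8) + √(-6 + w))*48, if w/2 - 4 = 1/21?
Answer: 528 + 32*√231/7 ≈ 597.48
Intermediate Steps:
w = 170/21 (w = 8 + 2/21 = 170/21 ≈ 8.0952)
(((13 + 6) - 8) + √(-6 + w))*48 = (((13 + 6) - 8) + √(-6 + 170/21))*48 = ((19 - 8) + √(44/21))*48 = (11 + 2*√231/21)*48 = 528 + 32*√231/7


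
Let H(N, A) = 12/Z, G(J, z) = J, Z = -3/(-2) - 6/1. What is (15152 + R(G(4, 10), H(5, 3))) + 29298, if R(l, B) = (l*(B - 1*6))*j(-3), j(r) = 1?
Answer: 133246/3 ≈ 44415.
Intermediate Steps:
Z = -9/2 (Z = -3*(-½) - 6*1 = 3/2 - 6 = -9/2 ≈ -4.5000)
H(N, A) = -8/3 (H(N, A) = 12/(-9/2) = 12*(-2/9) = -8/3)
R(l, B) = l*(-6 + B) (R(l, B) = (l*(B - 1*6))*1 = (l*(B - 6))*1 = (l*(-6 + B))*1 = l*(-6 + B))
(15152 + R(G(4, 10), H(5, 3))) + 29298 = (15152 + 4*(-6 - 8/3)) + 29298 = (15152 + 4*(-26/3)) + 29298 = (15152 - 104/3) + 29298 = 45352/3 + 29298 = 133246/3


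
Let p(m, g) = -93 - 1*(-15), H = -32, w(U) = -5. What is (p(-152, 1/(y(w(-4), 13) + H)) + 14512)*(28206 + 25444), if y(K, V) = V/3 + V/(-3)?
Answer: 774384100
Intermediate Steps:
y(K, V) = 0 (y(K, V) = V*(⅓) + V*(-⅓) = V/3 - V/3 = 0)
p(m, g) = -78 (p(m, g) = -93 + 15 = -78)
(p(-152, 1/(y(w(-4), 13) + H)) + 14512)*(28206 + 25444) = (-78 + 14512)*(28206 + 25444) = 14434*53650 = 774384100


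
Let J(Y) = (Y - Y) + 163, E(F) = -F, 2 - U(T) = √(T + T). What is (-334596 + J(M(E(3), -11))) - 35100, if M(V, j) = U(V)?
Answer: -369533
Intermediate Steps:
U(T) = 2 - √2*√T (U(T) = 2 - √(T + T) = 2 - √(2*T) = 2 - √2*√T)
M(V, j) = 2 - √2*√V
J(Y) = 163 (J(Y) = 0 + 163 = 163)
(-334596 + J(M(E(3), -11))) - 35100 = (-334596 + 163) - 35100 = -334433 - 35100 = -369533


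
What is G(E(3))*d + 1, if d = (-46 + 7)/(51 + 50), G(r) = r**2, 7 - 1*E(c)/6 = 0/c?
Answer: -68695/101 ≈ -680.15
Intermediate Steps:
E(c) = 42 (E(c) = 42 - 0/c = 42 - 6*0 = 42 + 0 = 42)
d = -39/101 ≈ -0.38614
G(E(3))*d + 1 = 42**2*(-39/101) + 1 = 1764*(-39/101) + 1 = -68796/101 + 1 = -68695/101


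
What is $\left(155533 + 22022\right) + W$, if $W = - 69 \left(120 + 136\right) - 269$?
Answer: $159622$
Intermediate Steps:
$W = -17933$ ($W = \left(-69\right) 256 - 269 = -17664 - 269 = -17933$)
$\left(155533 + 22022\right) + W = \left(155533 + 22022\right) - 17933 = 177555 - 17933 = 159622$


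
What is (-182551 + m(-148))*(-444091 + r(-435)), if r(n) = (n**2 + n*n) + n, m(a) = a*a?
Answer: 10614911172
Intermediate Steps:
m(a) = a**2
r(n) = n + 2*n**2 (r(n) = (n**2 + n**2) + n = 2*n**2 + n = n + 2*n**2)
(-182551 + m(-148))*(-444091 + r(-435)) = (-182551 + (-148)**2)*(-444091 - 435*(1 + 2*(-435))) = (-182551 + 21904)*(-444091 - 435*(1 - 870)) = -160647*(-444091 - 435*(-869)) = -160647*(-444091 + 378015) = -160647*(-66076) = 10614911172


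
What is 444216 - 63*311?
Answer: 424623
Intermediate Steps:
444216 - 63*311 = 444216 - 1*19593 = 444216 - 19593 = 424623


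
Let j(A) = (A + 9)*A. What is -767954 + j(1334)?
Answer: 1023608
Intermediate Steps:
j(A) = A*(9 + A) (j(A) = (9 + A)*A = A*(9 + A))
-767954 + j(1334) = -767954 + 1334*(9 + 1334) = -767954 + 1334*1343 = -767954 + 1791562 = 1023608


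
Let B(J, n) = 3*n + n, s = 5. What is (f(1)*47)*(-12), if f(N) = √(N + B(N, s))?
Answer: -564*√21 ≈ -2584.6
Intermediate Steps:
B(J, n) = 4*n
f(N) = √(20 + N) (f(N) = √(N + 4*5) = √(N + 20) = √(20 + N))
(f(1)*47)*(-12) = (√(20 + 1)*47)*(-12) = (√21*47)*(-12) = (47*√21)*(-12) = -564*√21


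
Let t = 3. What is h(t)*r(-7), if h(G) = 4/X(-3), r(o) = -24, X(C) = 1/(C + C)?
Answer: 576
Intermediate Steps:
X(C) = 1/(2*C)
h(G) = -24 (h(G) = 4/(((½)/(-3))) = 4/(((½)*(-⅓))) = 4/(-⅙) = 4*(-6) = -24)
h(t)*r(-7) = -24*(-24) = 576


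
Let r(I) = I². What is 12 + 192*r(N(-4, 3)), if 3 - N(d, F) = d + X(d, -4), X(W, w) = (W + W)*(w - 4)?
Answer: 623820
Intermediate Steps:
X(W, w) = 2*W*(-4 + w) (X(W, w) = (2*W)*(-4 + w) = 2*W*(-4 + w))
N(d, F) = 3 + 15*d (N(d, F) = 3 - (d + 2*d*(-4 - 4)) = 3 - (d + 2*d*(-8)) = 3 - (d - 16*d) = 3 - (-15)*d = 3 + 15*d)
12 + 192*r(N(-4, 3)) = 12 + 192*(3 + 15*(-4))² = 12 + 192*(3 - 60)² = 12 + 192*(-57)² = 12 + 192*3249 = 12 + 623808 = 623820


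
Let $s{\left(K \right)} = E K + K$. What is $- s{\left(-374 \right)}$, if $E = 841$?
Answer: $314908$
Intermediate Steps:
$s{\left(K \right)} = 842 K$ ($s{\left(K \right)} = 841 K + K = 842 K$)
$- s{\left(-374 \right)} = - 842 \left(-374\right) = \left(-1\right) \left(-314908\right) = 314908$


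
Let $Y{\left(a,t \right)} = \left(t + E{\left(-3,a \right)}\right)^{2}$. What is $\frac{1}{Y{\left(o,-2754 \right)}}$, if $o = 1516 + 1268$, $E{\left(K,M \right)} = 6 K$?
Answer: $\frac{1}{7683984} \approx 1.3014 \cdot 10^{-7}$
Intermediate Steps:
$o = 2784$
$Y{\left(a,t \right)} = \left(-18 + t\right)^{2}$ ($Y{\left(a,t \right)} = \left(t + 6 \left(-3\right)\right)^{2} = \left(t - 18\right)^{2} = \left(-18 + t\right)^{2}$)
$\frac{1}{Y{\left(o,-2754 \right)}} = \frac{1}{\left(-18 - 2754\right)^{2}} = \frac{1}{\left(-2772\right)^{2}} = \frac{1}{7683984}$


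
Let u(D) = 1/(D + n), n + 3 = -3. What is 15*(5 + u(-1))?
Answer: 510/7 ≈ 72.857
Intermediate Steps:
n = -6 (n = -3 - 3 = -6)
u(D) = 1/(-6 + D) (u(D) = 1/(D - 6) = 1/(-6 + D))
15*(5 + u(-1)) = 15*(5 + 1/(-6 - 1)) = 15*(5 + 1/(-7)) = 15*(5 - ⅐) = 15*(34/7) = 510/7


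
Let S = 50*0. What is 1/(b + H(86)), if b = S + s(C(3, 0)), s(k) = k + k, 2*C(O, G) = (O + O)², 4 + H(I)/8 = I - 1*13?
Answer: 1/588 ≈ 0.0017007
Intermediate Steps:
H(I) = -136 + 8*I (H(I) = -32 + 8*(I - 1*13) = -32 + 8*(I - 13) = -32 + 8*(-13 + I) = -32 + (-104 + 8*I) = -136 + 8*I)
C(O, G) = 2*O² (C(O, G) = (O + O)²/2 = (2*O)²/2 = (4*O²)/2 = 2*O²)
s(k) = 2*k
S = 0
b = 36 (b = 0 + 2*(2*3²) = 0 + 2*(2*9) = 0 + 2*18 = 0 + 36 = 36)
1/(b + H(86)) = 1/(36 + (-136 + 8*86)) = 1/(36 + (-136 + 688)) = 1/(36 + 552) = 1/588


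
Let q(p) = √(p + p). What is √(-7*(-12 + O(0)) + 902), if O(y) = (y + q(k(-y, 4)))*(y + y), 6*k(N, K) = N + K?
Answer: √986 ≈ 31.401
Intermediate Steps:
k(N, K) = K/6 + N/6 (k(N, K) = (N + K)/6 = (K + N)/6 = K/6 + N/6)
q(p) = √2*√p (q(p) = √(2*p) = √2*√p)
O(y) = 2*y*(y + √2*√(⅔ - y/6)) (O(y) = (y + √2*√((⅙)*4 + (-y)/6))*(y + y) = (y + √2*√(⅔ - y/6))*(2*y) = 2*y*(y + √2*√(⅔ - y/6)))
√(-7*(-12 + O(0)) + 902) = √(-7*(-12 + (⅔)*0*(√(12 - 3*0) + 3*0)) + 902) = √(-7*(-12 + (⅔)*0*(√(12 + 0) + 0)) + 902) = √(-7*(-12 + (⅔)*0*(√12 + 0)) + 902) = √(-7*(-12 + (⅔)*0*(2*√3 + 0)) + 902) = √(-7*(-12 + (⅔)*0*(2*√3)) + 902) = √(-7*(-12 + 0) + 902) = √(-7*(-12) + 902) = √(84 + 902) = √986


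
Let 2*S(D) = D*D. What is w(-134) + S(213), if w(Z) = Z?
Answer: 45101/2 ≈ 22551.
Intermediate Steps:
S(D) = D**2/2 (S(D) = (D*D)/2 = D**2/2)
w(-134) + S(213) = -134 + (1/2)*213**2 = -134 + (1/2)*45369 = -134 + 45369/2 = 45101/2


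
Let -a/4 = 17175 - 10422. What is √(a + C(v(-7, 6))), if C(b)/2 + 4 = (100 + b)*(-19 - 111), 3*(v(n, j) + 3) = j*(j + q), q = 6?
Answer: 4*I*√3655 ≈ 241.83*I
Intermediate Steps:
a = -27012 (a = -4*(17175 - 10422) = -4*6753 = -27012)
v(n, j) = -3 + j*(6 + j)/3 (v(n, j) = -3 + (j*(j + 6))/3 = -3 + (j*(6 + j))/3 = -3 + j*(6 + j)/3)
C(b) = -26008 - 260*b (C(b) = -8 + 2*((100 + b)*(-19 - 111)) = -8 + 2*((100 + b)*(-130)) = -8 + 2*(-13000 - 130*b) = -8 + (-26000 - 260*b) = -26008 - 260*b)
√(a + C(v(-7, 6))) = √(-27012 + (-26008 - 260*(-3 + 2*6 + (⅓)*6²))) = √(-27012 + (-26008 - 260*(-3 + 12 + (⅓)*36))) = √(-27012 + (-26008 - 260*(-3 + 12 + 12))) = √(-27012 + (-26008 - 260*21)) = √(-27012 + (-26008 - 5460)) = √(-27012 - 31468) = √(-58480) = 4*I*√3655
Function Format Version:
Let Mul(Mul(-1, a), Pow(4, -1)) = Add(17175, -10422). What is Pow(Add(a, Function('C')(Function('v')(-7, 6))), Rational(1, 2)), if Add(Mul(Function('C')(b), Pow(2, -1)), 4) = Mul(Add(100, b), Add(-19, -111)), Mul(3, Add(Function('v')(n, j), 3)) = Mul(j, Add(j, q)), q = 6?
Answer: Mul(4, I, Pow(3655, Rational(1, 2))) ≈ Mul(241.83, I)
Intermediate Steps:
a = -27012 (a = Mul(-4, Add(17175, -10422)) = Mul(-4, 6753) = -27012)
Function('v')(n, j) = Add(-3, Mul(Rational(1, 3), j, Add(6, j))) (Function('v')(n, j) = Add(-3, Mul(Rational(1, 3), Mul(j, Add(j, 6)))) = Add(-3, Mul(Rational(1, 3), Mul(j, Add(6, j)))) = Add(-3, Mul(Rational(1, 3), j, Add(6, j))))
Function('C')(b) = Add(-26008, Mul(-260, b)) (Function('C')(b) = Add(-8, Mul(2, Mul(Add(100, b), Add(-19, -111)))) = Add(-8, Mul(2, Mul(Add(100, b), -130))) = Add(-8, Mul(2, Add(-13000, Mul(-130, b)))) = Add(-8, Add(-26000, Mul(-260, b))) = Add(-26008, Mul(-260, b)))
Pow(Add(a, Function('C')(Function('v')(-7, 6))), Rational(1, 2)) = Pow(Add(-27012, Add(-26008, Mul(-260, Add(-3, Mul(2, 6), Mul(Rational(1, 3), Pow(6, 2)))))), Rational(1, 2)) = Pow(Add(-27012, Add(-26008, Mul(-260, Add(-3, 12, Mul(Rational(1, 3), 36))))), Rational(1, 2)) = Pow(Add(-27012, Add(-26008, Mul(-260, Add(-3, 12, 12)))), Rational(1, 2)) = Pow(Add(-27012, Add(-26008, Mul(-260, 21))), Rational(1, 2)) = Pow(Add(-27012, Add(-26008, -5460)), Rational(1, 2)) = Pow(Add(-27012, -31468), Rational(1, 2)) = Pow(-58480, Rational(1, 2)) = Mul(4, I, Pow(3655, Rational(1, 2)))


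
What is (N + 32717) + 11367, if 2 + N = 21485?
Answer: 65567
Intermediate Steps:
N = 21483 (N = -2 + 21485 = 21483)
(N + 32717) + 11367 = (21483 + 32717) + 11367 = 54200 + 11367 = 65567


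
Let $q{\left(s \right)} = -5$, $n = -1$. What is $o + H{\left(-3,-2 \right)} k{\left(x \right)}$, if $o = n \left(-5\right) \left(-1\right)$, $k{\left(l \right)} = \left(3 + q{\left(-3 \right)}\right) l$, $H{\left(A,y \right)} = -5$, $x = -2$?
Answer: $-25$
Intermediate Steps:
$k{\left(l \right)} = - 2 l$ ($k{\left(l \right)} = \left(3 - 5\right) l = - 2 l$)
$o = -5$ ($o = \left(-1\right) \left(-5\right) \left(-1\right) = 5 \left(-1\right) = -5$)
$o + H{\left(-3,-2 \right)} k{\left(x \right)} = -5 - 5 \left(\left(-2\right) \left(-2\right)\right) = -5 - 20 = -25$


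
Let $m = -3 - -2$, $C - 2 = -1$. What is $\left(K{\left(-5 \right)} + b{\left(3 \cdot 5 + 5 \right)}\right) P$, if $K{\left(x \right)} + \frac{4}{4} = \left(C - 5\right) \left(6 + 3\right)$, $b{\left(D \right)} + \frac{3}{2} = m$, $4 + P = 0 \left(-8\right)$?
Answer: $158$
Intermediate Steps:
$P = -4$ ($P = -4 + 0 \left(-8\right) = -4 + 0 = -4$)
$C = 1$ ($C = 2 - 1 = 1$)
$m = -1$ ($m = -3 + 2 = -1$)
$b{\left(D \right)} = - \frac{5}{2}$ ($b{\left(D \right)} = - \frac{3}{2} - 1 = - \frac{5}{2}$)
$K{\left(x \right)} = -37$ ($K{\left(x \right)} = -1 + \left(1 - 5\right) \left(6 + 3\right) = -1 - 36 = -37$)
$\left(K{\left(-5 \right)} + b{\left(3 \cdot 5 + 5 \right)}\right) P = \left(-37 - \frac{5}{2}\right) \left(-4\right) = \left(- \frac{79}{2}\right) \left(-4\right) = 158$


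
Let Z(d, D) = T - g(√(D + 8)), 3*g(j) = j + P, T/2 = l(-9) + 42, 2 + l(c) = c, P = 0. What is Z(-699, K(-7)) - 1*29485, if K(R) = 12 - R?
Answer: -29423 - √3 ≈ -29425.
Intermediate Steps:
l(c) = -2 + c
T = 62 (T = 2*((-2 - 9) + 42) = 2*(-11 + 42) = 2*31 = 62)
g(j) = j/3 (g(j) = (j + 0)/3 = j/3)
Z(d, D) = 62 - √(8 + D)/3 (Z(d, D) = 62 - √(D + 8)/3 = 62 - √(8 + D)/3)
Z(-699, K(-7)) - 1*29485 = (62 - √(8 + (12 - 1*(-7)))/3) - 1*29485 = (62 - √(8 + (12 + 7))/3) - 29485 = (62 - √(8 + 19)/3) - 29485 = (62 - √3) - 29485 = -29423 - √3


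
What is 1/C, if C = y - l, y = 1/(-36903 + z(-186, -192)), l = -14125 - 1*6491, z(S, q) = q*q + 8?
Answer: 31/639095 ≈ 4.8506e-5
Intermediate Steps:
z(S, q) = 8 + q² (z(S, q) = q² + 8 = 8 + q²)
l = -20616 (l = -14125 - 6491 = -20616)
y = -1/31 (y = 1/(-36903 + (8 + (-192)²)) = 1/(-36903 + (8 + 36864)) = 1/(-36903 + 36872) = 1/(-31) = -1/31 ≈ -0.032258)
C = 639095/31 (C = -1/31 - 1*(-20616) = -1/31 + 20616 = 639095/31 ≈ 20616.)
1/C = 1/(639095/31) = 31/639095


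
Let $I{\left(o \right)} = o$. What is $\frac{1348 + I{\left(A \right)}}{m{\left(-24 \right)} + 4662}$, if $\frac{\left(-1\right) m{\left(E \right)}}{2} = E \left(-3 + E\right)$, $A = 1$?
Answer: $\frac{1349}{3366} \approx 0.40077$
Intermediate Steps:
$m{\left(E \right)} = - 2 E \left(-3 + E\right)$
$\frac{1348 + I{\left(A \right)}}{m{\left(-24 \right)} + 4662} = \frac{1348 + 1}{2 \left(-24\right) \left(3 - -24\right) + 4662} = \frac{1349}{2 \left(-24\right) \left(3 + 24\right) + 4662} = \frac{1349}{2 \left(-24\right) 27 + 4662} = \frac{1349}{-1296 + 4662} = \frac{1349}{3366}$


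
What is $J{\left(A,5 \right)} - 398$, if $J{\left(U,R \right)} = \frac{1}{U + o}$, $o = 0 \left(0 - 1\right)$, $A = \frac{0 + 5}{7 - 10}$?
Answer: $- \frac{1993}{5} \approx -398.6$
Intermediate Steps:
$A = - \frac{5}{3}$ ($A = \frac{5}{-3} = 5 \left(- \frac{1}{3}\right) = - \frac{5}{3} \approx -1.6667$)
$o = 0$ ($o = 0 \left(-1\right) = 0$)
$J{\left(U,R \right)} = \frac{1}{U}$ ($J{\left(U,R \right)} = \frac{1}{U + 0} = \frac{1}{U}$)
$J{\left(A,5 \right)} - 398 = \frac{1}{- \frac{5}{3}} - 398 = - \frac{3}{5} - 398 = - \frac{1993}{5}$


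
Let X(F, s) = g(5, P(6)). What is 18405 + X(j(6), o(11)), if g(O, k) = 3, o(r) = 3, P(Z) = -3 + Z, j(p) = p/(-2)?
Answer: 18408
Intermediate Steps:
j(p) = -p/2 (j(p) = p*(-½) = -p/2)
X(F, s) = 3
18405 + X(j(6), o(11)) = 18405 + 3 = 18408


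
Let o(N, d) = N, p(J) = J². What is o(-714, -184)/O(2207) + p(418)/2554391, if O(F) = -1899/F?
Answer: 1341845343298/1616929503 ≈ 829.87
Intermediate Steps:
o(-714, -184)/O(2207) + p(418)/2554391 = -714/((-1899/2207)) + 418²/2554391 = -714/((-1899*1/2207)) + 174724*(1/2554391) = -714/(-1899/2207) + 174724/2554391 = -714*(-2207/1899) + 174724/2554391 = 525266/633 + 174724/2554391 = 1341845343298/1616929503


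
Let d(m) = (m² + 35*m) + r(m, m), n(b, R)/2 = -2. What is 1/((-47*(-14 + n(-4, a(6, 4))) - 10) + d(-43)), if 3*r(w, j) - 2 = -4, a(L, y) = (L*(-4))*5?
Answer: 3/3538 ≈ 0.00084794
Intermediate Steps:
a(L, y) = -20*L (a(L, y) = -4*L*5 = -20*L)
r(w, j) = -⅔ (r(w, j) = ⅔ + (⅓)*(-4) = ⅔ - 4/3 = -⅔)
n(b, R) = -4 (n(b, R) = 2*(-2) = -4)
d(m) = -⅔ + m² + 35*m (d(m) = (m² + 35*m) - ⅔ = -⅔ + m² + 35*m)
1/((-47*(-14 + n(-4, a(6, 4))) - 10) + d(-43)) = 1/((-47*(-14 - 4) - 10) + (-⅔ + (-43)² + 35*(-43))) = 1/((-47*(-18) - 10) + (-⅔ + 1849 - 1505)) = 1/((846 - 10) + 1030/3) = 1/(836 + 1030/3) = 1/(3538/3) = 3/3538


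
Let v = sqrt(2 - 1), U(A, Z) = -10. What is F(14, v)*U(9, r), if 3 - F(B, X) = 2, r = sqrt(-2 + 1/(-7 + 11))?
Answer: -10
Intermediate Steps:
r = I*sqrt(7)/2 (r = sqrt(-2 + 1/4) = sqrt(-7/4) = I*sqrt(7)/2 ≈ 1.3229*I)
v = 1 (v = sqrt(1) = 1)
F(B, X) = 1 (F(B, X) = 3 - 1*2 = 3 - 2 = 1)
F(14, v)*U(9, r) = 1*(-10) = -10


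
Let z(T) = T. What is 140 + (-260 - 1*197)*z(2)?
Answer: -774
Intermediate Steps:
140 + (-260 - 1*197)*z(2) = 140 + (-260 - 1*197)*2 = 140 + (-260 - 197)*2 = 140 - 457*2 = 140 - 914 = -774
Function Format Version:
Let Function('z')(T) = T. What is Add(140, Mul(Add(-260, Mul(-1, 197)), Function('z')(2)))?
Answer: -774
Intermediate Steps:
Add(140, Mul(Add(-260, Mul(-1, 197)), Function('z')(2))) = Add(140, Mul(Add(-260, Mul(-1, 197)), 2)) = Add(140, Mul(Add(-260, -197), 2)) = Add(140, Mul(-457, 2)) = Add(140, -914) = -774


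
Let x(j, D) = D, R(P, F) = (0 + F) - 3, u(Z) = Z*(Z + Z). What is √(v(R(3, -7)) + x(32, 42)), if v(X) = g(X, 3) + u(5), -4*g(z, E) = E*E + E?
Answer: √89 ≈ 9.4340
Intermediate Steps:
g(z, E) = -E/4 - E²/4 (g(z, E) = -(E*E + E)/4 = -(E² + E)/4 = -(E + E²)/4 = -E/4 - E²/4)
u(Z) = 2*Z² (u(Z) = Z*(2*Z) = 2*Z²)
R(P, F) = -3 + F (R(P, F) = F - 3 = -3 + F)
v(X) = 47 (v(X) = -¼*3*(1 + 3) + 2*5² = -¼*3*4 + 2*25 = -3 + 50 = 47)
√(v(R(3, -7)) + x(32, 42)) = √(47 + 42) = √89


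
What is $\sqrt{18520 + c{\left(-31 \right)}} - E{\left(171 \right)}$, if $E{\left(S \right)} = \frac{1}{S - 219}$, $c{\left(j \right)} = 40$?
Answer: $\frac{1}{48} + 8 \sqrt{290} \approx 136.26$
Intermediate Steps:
$E{\left(S \right)} = \frac{1}{-219 + S}$
$\sqrt{18520 + c{\left(-31 \right)}} - E{\left(171 \right)} = \sqrt{18520 + 40} - \frac{1}{-219 + 171} = \sqrt{18560} - \frac{1}{-48} = 8 \sqrt{290} - - \frac{1}{48} = 8 \sqrt{290} + \frac{1}{48} = \frac{1}{48} + 8 \sqrt{290}$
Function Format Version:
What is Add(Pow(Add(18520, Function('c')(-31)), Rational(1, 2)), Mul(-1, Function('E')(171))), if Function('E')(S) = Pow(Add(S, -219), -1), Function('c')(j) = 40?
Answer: Add(Rational(1, 48), Mul(8, Pow(290, Rational(1, 2)))) ≈ 136.26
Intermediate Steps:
Function('E')(S) = Pow(Add(-219, S), -1)
Add(Pow(Add(18520, Function('c')(-31)), Rational(1, 2)), Mul(-1, Function('E')(171))) = Add(Pow(Add(18520, 40), Rational(1, 2)), Mul(-1, Pow(Add(-219, 171), -1))) = Add(Pow(18560, Rational(1, 2)), Mul(-1, Pow(-48, -1))) = Add(Mul(8, Pow(290, Rational(1, 2))), Mul(-1, Rational(-1, 48))) = Add(Mul(8, Pow(290, Rational(1, 2))), Rational(1, 48)) = Add(Rational(1, 48), Mul(8, Pow(290, Rational(1, 2))))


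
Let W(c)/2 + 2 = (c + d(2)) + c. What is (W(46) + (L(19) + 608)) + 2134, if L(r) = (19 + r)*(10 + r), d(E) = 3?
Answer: 4030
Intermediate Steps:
L(r) = (10 + r)*(19 + r)
W(c) = 2 + 4*c (W(c) = -4 + 2*((c + 3) + c) = -4 + 2*((3 + c) + c) = -4 + 2*(3 + 2*c) = -4 + (6 + 4*c) = 2 + 4*c)
(W(46) + (L(19) + 608)) + 2134 = ((2 + 4*46) + ((190 + 19**2 + 29*19) + 608)) + 2134 = ((2 + 184) + ((190 + 361 + 551) + 608)) + 2134 = (186 + (1102 + 608)) + 2134 = (186 + 1710) + 2134 = 1896 + 2134 = 4030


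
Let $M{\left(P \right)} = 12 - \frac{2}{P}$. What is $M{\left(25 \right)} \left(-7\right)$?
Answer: $- \frac{2086}{25} \approx -83.44$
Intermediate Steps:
$M{\left(P \right)} = 12 - \frac{2}{P}$
$M{\left(25 \right)} \left(-7\right) = \left(12 - \frac{2}{25}\right) \left(-7\right) = \frac{298}{25} \left(-7\right) = - \frac{2086}{25}$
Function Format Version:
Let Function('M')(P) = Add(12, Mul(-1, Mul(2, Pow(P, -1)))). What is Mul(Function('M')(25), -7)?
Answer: Rational(-2086, 25) ≈ -83.440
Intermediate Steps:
Function('M')(P) = Add(12, Mul(-2, Pow(P, -1)))
Mul(Function('M')(25), -7) = Mul(Add(12, Mul(-2, Pow(25, -1))), -7) = Mul(Add(12, Mul(-2, Rational(1, 25))), -7) = Mul(Add(12, Rational(-2, 25)), -7) = Mul(Rational(298, 25), -7) = Rational(-2086, 25)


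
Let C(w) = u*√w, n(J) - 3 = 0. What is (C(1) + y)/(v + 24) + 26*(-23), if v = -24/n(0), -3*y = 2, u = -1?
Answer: -28709/48 ≈ -598.10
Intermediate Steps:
y = -⅔ (y = -⅓*2 = -⅔ ≈ -0.66667)
n(J) = 3 (n(J) = 3 + 0 = 3)
C(w) = -√w
v = -8 (v = -24/3 = -24*⅓ = -8)
(C(1) + y)/(v + 24) + 26*(-23) = (-√1 - ⅔)/(-8 + 24) + 26*(-23) = (-1*1 - ⅔)/16 - 598 = (-1 - ⅔)*(1/16) - 598 = -5/3*1/16 - 598 = -5/48 - 598 = -28709/48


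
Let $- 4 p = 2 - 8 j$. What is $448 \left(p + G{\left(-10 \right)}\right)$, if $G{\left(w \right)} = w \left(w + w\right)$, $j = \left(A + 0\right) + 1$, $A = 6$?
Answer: $95648$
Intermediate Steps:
$j = 7$ ($j = \left(6 + 0\right) + 1 = 6 + 1 = 7$)
$p = \frac{27}{2}$ ($p = - \frac{2 - 56}{4} = \left(- \frac{1}{4}\right) \left(-54\right) = \frac{27}{2} \approx 13.5$)
$G{\left(w \right)} = 2 w^{2}$ ($G{\left(w \right)} = w 2 w = 2 w^{2}$)
$448 \left(p + G{\left(-10 \right)}\right) = 448 \left(\frac{27}{2} + 2 \left(-10\right)^{2}\right) = 448 \left(\frac{27}{2} + 2 \cdot 100\right) = 448 \left(\frac{27}{2} + 200\right) = 448 \cdot \frac{427}{2} = 95648$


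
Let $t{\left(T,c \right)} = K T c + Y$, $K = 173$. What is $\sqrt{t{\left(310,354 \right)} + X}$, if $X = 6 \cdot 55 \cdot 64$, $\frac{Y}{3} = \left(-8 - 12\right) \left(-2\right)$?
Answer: $118 \sqrt{1365} \approx 4359.6$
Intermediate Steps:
$Y = 120$ ($Y = 3 \left(-8 - 12\right) \left(-2\right) = 3 \left(\left(-20\right) \left(-2\right)\right) = 3 \cdot 40 = 120$)
$t{\left(T,c \right)} = 120 + 173 T c$ ($t{\left(T,c \right)} = 173 T c + 120 = 120 + 173 T c$)
$X = 21120$ ($X = 330 \cdot 64 = 21120$)
$\sqrt{t{\left(310,354 \right)} + X} = \sqrt{\left(120 + 173 \cdot 310 \cdot 354\right) + 21120} = \sqrt{\left(120 + 18985020\right) + 21120} = \sqrt{18985140 + 21120} = \sqrt{19006260} = 118 \sqrt{1365}$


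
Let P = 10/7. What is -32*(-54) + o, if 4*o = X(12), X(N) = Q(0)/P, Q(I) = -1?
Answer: 69113/40 ≈ 1727.8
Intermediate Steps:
P = 10/7 (P = 10*(⅐) = 10/7 ≈ 1.4286)
X(N) = -7/10 (X(N) = -1/10/7 = -1*7/10 = -7/10)
o = -7/40 (o = (¼)*(-7/10) = -7/40 ≈ -0.17500)
-32*(-54) + o = -32*(-54) - 7/40 = 1728 - 7/40 = 69113/40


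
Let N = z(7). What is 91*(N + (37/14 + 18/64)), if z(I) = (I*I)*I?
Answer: 1007331/32 ≈ 31479.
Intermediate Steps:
z(I) = I³ (z(I) = I²*I = I³)
N = 343 (N = 7³ = 343)
91*(N + (37/14 + 18/64)) = 91*(343 + (37/14 + 18/64)) = 91*(343 + (37*(1/14) + 18*(1/64))) = 91*(343 + (37/14 + 9/32)) = 91*(343 + 655/224) = 91*(77487/224) = 1007331/32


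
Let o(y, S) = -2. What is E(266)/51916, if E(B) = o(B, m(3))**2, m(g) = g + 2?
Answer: 1/12979 ≈ 7.7048e-5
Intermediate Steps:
m(g) = 2 + g
E(B) = 4 (E(B) = (-2)**2 = 4)
E(266)/51916 = 4/51916 = 4*(1/51916) = 1/12979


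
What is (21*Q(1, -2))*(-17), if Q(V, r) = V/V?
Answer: -357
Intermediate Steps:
Q(V, r) = 1
(21*Q(1, -2))*(-17) = (21*1)*(-17) = 21*(-17) = -357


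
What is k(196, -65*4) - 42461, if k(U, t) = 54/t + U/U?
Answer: -5519827/130 ≈ -42460.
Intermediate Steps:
k(U, t) = 1 + 54/t (k(U, t) = 54/t + 1 = 1 + 54/t)
k(196, -65*4) - 42461 = (54 - 65*4)/((-65*4)) - 42461 = (54 - 260)/(-260) - 42461 = -1/260*(-206) - 42461 = 103/130 - 42461 = -5519827/130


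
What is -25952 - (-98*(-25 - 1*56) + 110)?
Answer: -34000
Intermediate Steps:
-25952 - (-98*(-25 - 1*56) + 110) = -25952 - (-98*(-25 - 56) + 110) = -25952 - (-98*(-81) + 110) = -25952 - (7938 + 110) = -25952 - 1*8048 = -25952 - 8048 = -34000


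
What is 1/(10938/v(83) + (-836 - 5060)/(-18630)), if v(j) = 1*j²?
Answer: 64171035/122196242 ≈ 0.52515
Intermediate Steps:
v(j) = j²
1/(10938/v(83) + (-836 - 5060)/(-18630)) = 1/(10938/(83²) + (-836 - 5060)/(-18630)) = 1/(10938/6889 - 5896*(-1/18630)) = 1/(10938*(1/6889) + 2948/9315) = 1/(10938/6889 + 2948/9315) = 1/(122196242/64171035) = 64171035/122196242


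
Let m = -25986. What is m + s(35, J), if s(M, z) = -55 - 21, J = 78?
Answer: -26062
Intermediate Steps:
s(M, z) = -76
m + s(35, J) = -25986 - 76 = -26062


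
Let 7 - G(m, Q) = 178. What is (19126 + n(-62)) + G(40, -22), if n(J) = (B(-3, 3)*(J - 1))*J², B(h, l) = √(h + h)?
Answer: 18955 - 242172*I*√6 ≈ 18955.0 - 5.932e+5*I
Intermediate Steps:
B(h, l) = √2*√h (B(h, l) = √(2*h) = √2*√h)
G(m, Q) = -171 (G(m, Q) = 7 - 1*178 = 7 - 178 = -171)
n(J) = I*√6*J²*(-1 + J) (n(J) = ((√2*√(-3))*(J - 1))*J² = ((√2*(I*√3))*(-1 + J))*J² = ((I*√6)*(-1 + J))*J² = (I*√6*(-1 + J))*J² = I*√6*J²*(-1 + J))
(19126 + n(-62)) + G(40, -22) = (19126 + I*√6*(-62)²*(-1 - 62)) - 171 = (19126 + I*√6*3844*(-63)) - 171 = (19126 - 242172*I*√6) - 171 = 18955 - 242172*I*√6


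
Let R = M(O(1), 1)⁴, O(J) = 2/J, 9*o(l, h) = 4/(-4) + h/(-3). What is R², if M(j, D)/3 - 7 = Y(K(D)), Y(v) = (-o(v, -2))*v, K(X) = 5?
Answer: 2006383000160502016/43046721 ≈ 4.6609e+10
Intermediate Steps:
o(l, h) = -⅑ - h/27 (o(l, h) = (4/(-4) + h/(-3))/9 = (4*(-¼) + h*(-⅓))/9 = (-1 - h/3)/9 = -⅑ - h/27)
Y(v) = v/27 (Y(v) = (-(-⅑ - 1/27*(-2)))*v = (-(-⅑ + 2/27))*v = (-1*(-1/27))*v = v/27)
M(j, D) = 194/9 (M(j, D) = 21 + 3*((1/27)*5) = 21 + 3*(5/27) = 21 + 5/9 = 194/9)
R = 1416468496/6561 (R = (194/9)⁴ = 1416468496/6561 ≈ 2.1589e+5)
R² = (1416468496/6561)² = 2006383000160502016/43046721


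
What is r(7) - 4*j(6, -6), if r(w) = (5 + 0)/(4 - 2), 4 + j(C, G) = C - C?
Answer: 37/2 ≈ 18.500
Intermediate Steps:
j(C, G) = -4 (j(C, G) = -4 + (C - C) = -4 + 0 = -4)
r(w) = 5/2
r(7) - 4*j(6, -6) = 5/2 - 4*(-4) = 5/2 + 16 = 37/2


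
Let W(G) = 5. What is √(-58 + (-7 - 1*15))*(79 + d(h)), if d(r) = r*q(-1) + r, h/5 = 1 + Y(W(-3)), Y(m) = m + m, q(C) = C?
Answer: 316*I*√5 ≈ 706.6*I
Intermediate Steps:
Y(m) = 2*m
h = 55 (h = 5*(1 + 2*5) = 5*(1 + 10) = 5*11 = 55)
d(r) = 0 (d(r) = r*(-1) + r = -r + r = 0)
√(-58 + (-7 - 1*15))*(79 + d(h)) = √(-58 + (-7 - 1*15))*(79 + 0) = √(-58 + (-7 - 15))*79 = √(-58 - 22)*79 = √(-80)*79 = (4*I*√5)*79 = 316*I*√5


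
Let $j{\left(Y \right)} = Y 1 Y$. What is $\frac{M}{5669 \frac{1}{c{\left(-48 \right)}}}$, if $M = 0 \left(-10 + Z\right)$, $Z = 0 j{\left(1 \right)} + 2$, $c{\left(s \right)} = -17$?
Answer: $0$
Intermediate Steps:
$j{\left(Y \right)} = Y^{2}$ ($j{\left(Y \right)} = Y Y = Y^{2}$)
$Z = 2$ ($Z = 0 \cdot 1^{2} + 2 = 0 \cdot 1 + 2 = 0 + 2 = 2$)
$M = 0$ ($M = 0 \left(-10 + 2\right) = 0 \left(-8\right) = 0$)
$\frac{M}{5669 \frac{1}{c{\left(-48 \right)}}} = \frac{0}{5669 \frac{1}{-17}} = \frac{0}{5669 \left(- \frac{1}{17}\right)} = \frac{0}{- \frac{5669}{17}} = 0 \left(- \frac{17}{5669}\right) = 0$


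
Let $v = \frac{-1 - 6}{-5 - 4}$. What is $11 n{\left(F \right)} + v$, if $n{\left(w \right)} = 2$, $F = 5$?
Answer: $\frac{205}{9} \approx 22.778$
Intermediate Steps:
$v = \frac{7}{9}$ ($v = - \frac{7}{-9} = \left(-7\right) \left(- \frac{1}{9}\right) = \frac{7}{9} \approx 0.77778$)
$11 n{\left(F \right)} + v = 11 \cdot 2 + \frac{7}{9} = 22 + \frac{7}{9} = \frac{205}{9}$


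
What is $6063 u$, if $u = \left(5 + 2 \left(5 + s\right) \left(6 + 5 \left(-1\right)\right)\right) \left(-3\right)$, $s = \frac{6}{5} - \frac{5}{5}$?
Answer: $- \frac{1400553}{5} \approx -2.8011 \cdot 10^{5}$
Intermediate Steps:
$s = \frac{1}{5}$ ($s = 6 \cdot \frac{1}{5} - 1 = \frac{6}{5} - 1 = \frac{1}{5} \approx 0.2$)
$u = - \frac{231}{5}$ ($u = \left(5 + 2 \left(5 + \frac{1}{5}\right) \left(6 + 5 \left(-1\right)\right)\right) \left(-3\right) = \left(5 + 2 \cdot \frac{26}{5} \left(6 - 5\right)\right) \left(-3\right) = \left(5 + \frac{52}{5} \cdot 1\right) \left(-3\right) = \left(5 + \frac{52}{5}\right) \left(-3\right) = \frac{77}{5} \left(-3\right) = - \frac{231}{5} \approx -46.2$)
$6063 u = 6063 \left(- \frac{231}{5}\right) = - \frac{1400553}{5}$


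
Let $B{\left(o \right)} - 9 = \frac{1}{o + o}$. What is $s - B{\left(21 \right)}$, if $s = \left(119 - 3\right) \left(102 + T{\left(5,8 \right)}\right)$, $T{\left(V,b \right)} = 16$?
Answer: $\frac{574517}{42} \approx 13679.0$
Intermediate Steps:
$B{\left(o \right)} = 9 + \frac{1}{2 o}$ ($B{\left(o \right)} = 9 + \frac{1}{o + o} = 9 + \frac{1}{2 o}$)
$s = 13688$ ($s = \left(119 - 3\right) \left(102 + 16\right) = 116 \cdot 118 = 13688$)
$s - B{\left(21 \right)} = 13688 - \left(9 + \frac{1}{2 \cdot 21}\right) = 13688 - \left(9 + \frac{1}{2} \cdot \frac{1}{21}\right) = 13688 - \left(9 + \frac{1}{42}\right) = 13688 - \frac{379}{42} = \frac{574517}{42}$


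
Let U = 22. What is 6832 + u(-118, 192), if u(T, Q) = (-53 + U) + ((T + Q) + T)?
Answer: 6757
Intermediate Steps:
u(T, Q) = -31 + Q + 2*T (u(T, Q) = (-53 + 22) + ((T + Q) + T) = -31 + ((Q + T) + T) = -31 + (Q + 2*T) = -31 + Q + 2*T)
6832 + u(-118, 192) = 6832 + (-31 + 192 + 2*(-118)) = 6832 + (-31 + 192 - 236) = 6832 - 75 = 6757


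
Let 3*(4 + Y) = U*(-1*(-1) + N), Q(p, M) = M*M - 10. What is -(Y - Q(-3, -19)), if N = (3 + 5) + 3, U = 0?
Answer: 355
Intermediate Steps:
N = 11 (N = 8 + 3 = 11)
Q(p, M) = -10 + M² (Q(p, M) = M² - 10 = -10 + M²)
Y = -4 (Y = -4 + (0*(-1*(-1) + 11))/3 = -4 + (0*(1 + 11))/3 = -4 + (0*12)/3 = -4 + (⅓)*0 = -4 + 0 = -4)
-(Y - Q(-3, -19)) = -(-4 - (-10 + (-19)²)) = -(-4 - (-10 + 361)) = -(-4 - 1*351) = -(-4 - 351) = -1*(-355) = 355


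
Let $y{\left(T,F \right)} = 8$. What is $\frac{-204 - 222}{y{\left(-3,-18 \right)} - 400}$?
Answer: $\frac{213}{196} \approx 1.0867$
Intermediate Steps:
$\frac{-204 - 222}{y{\left(-3,-18 \right)} - 400} = \frac{-204 - 222}{8 - 400} = - \frac{426}{-392} = \left(-426\right) \left(- \frac{1}{392}\right) = \frac{213}{196}$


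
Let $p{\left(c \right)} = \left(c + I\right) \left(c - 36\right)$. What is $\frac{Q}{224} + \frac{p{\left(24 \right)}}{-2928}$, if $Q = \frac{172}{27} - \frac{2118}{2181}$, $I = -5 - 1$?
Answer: $\frac{13125467}{134105328} \approx 0.097874$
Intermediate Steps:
$I = -6$
$p{\left(c \right)} = \left(-36 + c\right) \left(-6 + c\right)$ ($p{\left(c \right)} = \left(c - 6\right) \left(c - 36\right) = \left(-6 + c\right) \left(-36 + c\right) = \left(-36 + c\right) \left(-6 + c\right)$)
$Q = \frac{105982}{19629}$ ($Q = 172 \cdot \frac{1}{27} - \frac{706}{727} = \frac{172}{27} - \frac{706}{727} = \frac{105982}{19629} \approx 5.3993$)
$\frac{Q}{224} + \frac{p{\left(24 \right)}}{-2928} = \frac{105982}{19629 \cdot 224} + \frac{216 + 24^{2} - 1008}{-2928} = \frac{105982}{19629} \cdot \frac{1}{224} + \left(216 + 576 - 1008\right) \left(- \frac{1}{2928}\right) = \frac{52991}{2198448} - - \frac{9}{122} = \frac{52991}{2198448} + \frac{9}{122} = \frac{13125467}{134105328}$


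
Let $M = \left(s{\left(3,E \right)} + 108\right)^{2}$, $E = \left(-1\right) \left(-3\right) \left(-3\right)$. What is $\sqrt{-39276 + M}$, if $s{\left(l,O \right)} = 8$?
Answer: $2 i \sqrt{6455} \approx 160.69 i$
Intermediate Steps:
$E = -9$ ($E = 3 \left(-3\right) = -9$)
$M = 13456$ ($M = \left(8 + 108\right)^{2} = 116^{2} = 13456$)
$\sqrt{-39276 + M} = \sqrt{-39276 + 13456} = \sqrt{-25820} = 2 i \sqrt{6455}$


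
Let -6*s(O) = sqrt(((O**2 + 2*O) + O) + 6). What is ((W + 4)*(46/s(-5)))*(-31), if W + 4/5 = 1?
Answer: 44919/5 ≈ 8983.8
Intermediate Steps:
W = 1/5 (W = -4/5 + 1 = 1/5 ≈ 0.20000)
s(O) = -sqrt(6 + O**2 + 3*O)/6 (s(O) = -sqrt(((O**2 + 2*O) + O) + 6)/6 = -sqrt((O**2 + 3*O) + 6)/6 = -sqrt(6 + O**2 + 3*O)/6)
((W + 4)*(46/s(-5)))*(-31) = ((1/5 + 4)*(46/((-sqrt(6 + (-5)**2 + 3*(-5))/6))))*(-31) = (21*(46/((-sqrt(6 + 25 - 15)/6)))/5)*(-31) = (21*(46/((-sqrt(16)/6)))/5)*(-31) = (21*(46/((-1/6*4)))/5)*(-31) = (21*(46/(-2/3))/5)*(-31) = (21*(46*(-3/2))/5)*(-31) = ((21/5)*(-69))*(-31) = -1449/5*(-31) = 44919/5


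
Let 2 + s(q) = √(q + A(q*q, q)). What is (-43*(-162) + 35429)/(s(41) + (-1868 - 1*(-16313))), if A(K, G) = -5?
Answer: 42395/14449 ≈ 2.9341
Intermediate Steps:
s(q) = -2 + √(-5 + q) (s(q) = -2 + √(q - 5) = -2 + √(-5 + q))
(-43*(-162) + 35429)/(s(41) + (-1868 - 1*(-16313))) = (-43*(-162) + 35429)/((-2 + √(-5 + 41)) + (-1868 - 1*(-16313))) = (6966 + 35429)/((-2 + √36) + (-1868 + 16313)) = 42395/((-2 + 6) + 14445) = 42395/(4 + 14445) = 42395/14449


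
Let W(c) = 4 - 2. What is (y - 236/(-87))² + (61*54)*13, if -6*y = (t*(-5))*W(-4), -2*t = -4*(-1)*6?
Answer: 326381734/7569 ≈ 43121.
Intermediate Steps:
W(c) = 2
t = -12 (t = -(-4*(-1))*6/2 = -2*6 = -½*24 = -12)
y = -20 (y = -(-12*(-5))*2/6 = -10*2 = -⅙*120 = -20)
(y - 236/(-87))² + (61*54)*13 = (-20 - 236/(-87))² + (61*54)*13 = (-20 - 236*(-1/87))² + 3294*13 = (-20 + 236/87)² + 42822 = (-1504/87)² + 42822 = 2262016/7569 + 42822 = 326381734/7569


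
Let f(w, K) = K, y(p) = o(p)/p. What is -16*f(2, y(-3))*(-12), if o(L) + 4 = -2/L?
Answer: 640/3 ≈ 213.33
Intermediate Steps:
o(L) = -4 - 2/L
y(p) = (-4 - 2/p)/p
-16*f(2, y(-3))*(-12) = -32*(-1 - 2*(-3))/(-3)**2*(-12) = -32*(-1 + 6)/9*(-12) = -32*5/9*(-12) = -16*10/9*(-12) = -160/9*(-12) = 640/3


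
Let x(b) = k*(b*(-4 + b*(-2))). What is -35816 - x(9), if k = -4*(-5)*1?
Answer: -31856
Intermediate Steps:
k = 20 (k = 20*1 = 20)
x(b) = 20*b*(-4 - 2*b) (x(b) = 20*(b*(-4 + b*(-2))) = 20*(b*(-4 - 2*b)) = 20*b*(-4 - 2*b))
-35816 - x(9) = -35816 - (-40)*9*(2 + 9) = -35816 - (-40)*9*11 = -35816 - 1*(-3960) = -35816 + 3960 = -31856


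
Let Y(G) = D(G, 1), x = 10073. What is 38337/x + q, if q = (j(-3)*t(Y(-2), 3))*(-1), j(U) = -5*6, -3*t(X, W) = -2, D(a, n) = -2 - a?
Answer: 239797/10073 ≈ 23.806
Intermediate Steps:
Y(G) = -2 - G
t(X, W) = ⅔ (t(X, W) = -⅓*(-2) = ⅔)
j(U) = -30
q = 20 (q = -30*⅔*(-1) = -20*(-1) = 20)
38337/x + q = 38337/10073 + 20 = 239797/10073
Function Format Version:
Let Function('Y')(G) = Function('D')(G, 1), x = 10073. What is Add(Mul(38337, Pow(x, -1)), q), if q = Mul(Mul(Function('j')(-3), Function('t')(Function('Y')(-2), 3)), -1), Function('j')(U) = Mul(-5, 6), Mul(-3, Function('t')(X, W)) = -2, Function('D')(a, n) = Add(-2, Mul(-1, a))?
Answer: Rational(239797, 10073) ≈ 23.806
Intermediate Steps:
Function('Y')(G) = Add(-2, Mul(-1, G))
Function('t')(X, W) = Rational(2, 3) (Function('t')(X, W) = Mul(Rational(-1, 3), -2) = Rational(2, 3))
Function('j')(U) = -30
q = 20 (q = Mul(Mul(-30, Rational(2, 3)), -1) = Mul(-20, -1) = 20)
Add(Mul(38337, Pow(x, -1)), q) = Add(Mul(38337, Pow(10073, -1)), 20) = Add(Mul(38337, Rational(1, 10073)), 20) = Add(Rational(38337, 10073), 20) = Rational(239797, 10073)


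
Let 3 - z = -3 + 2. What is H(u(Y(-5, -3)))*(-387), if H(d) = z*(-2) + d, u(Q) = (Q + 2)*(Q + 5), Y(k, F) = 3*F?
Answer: -7740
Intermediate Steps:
z = 4 (z = 3 - (-3 + 2) = 3 - 1*(-1) = 3 + 1 = 4)
u(Q) = (2 + Q)*(5 + Q)
H(d) = -8 + d (H(d) = 4*(-2) + d = -8 + d)
H(u(Y(-5, -3)))*(-387) = (-8 + (10 + (3*(-3))**2 + 7*(3*(-3))))*(-387) = (-8 + (10 + (-9)**2 + 7*(-9)))*(-387) = (-8 + (10 + 81 - 63))*(-387) = (-8 + 28)*(-387) = 20*(-387) = -7740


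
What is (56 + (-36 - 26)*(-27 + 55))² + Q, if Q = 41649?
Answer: 2864049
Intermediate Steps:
(56 + (-36 - 26)*(-27 + 55))² + Q = (56 + (-36 - 26)*(-27 + 55))² + 41649 = (56 - 62*28)² + 41649 = (56 - 1736)² + 41649 = (-1680)² + 41649 = 2822400 + 41649 = 2864049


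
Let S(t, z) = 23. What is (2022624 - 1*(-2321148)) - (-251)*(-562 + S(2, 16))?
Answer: 4208483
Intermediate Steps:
(2022624 - 1*(-2321148)) - (-251)*(-562 + S(2, 16)) = (2022624 - 1*(-2321148)) - (-251)*(-562 + 23) = (2022624 + 2321148) - (-251)*(-539) = 4343772 - 1*135289 = 4343772 - 135289 = 4208483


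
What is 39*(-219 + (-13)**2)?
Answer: -1950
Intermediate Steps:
39*(-219 + (-13)**2) = 39*(-219 + 169) = 39*(-50) = -1950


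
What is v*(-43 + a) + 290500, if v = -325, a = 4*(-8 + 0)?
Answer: 314875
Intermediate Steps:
a = -32 (a = 4*(-8) = -32)
v*(-43 + a) + 290500 = -325*(-43 - 32) + 290500 = -325*(-75) + 290500 = 24375 + 290500 = 314875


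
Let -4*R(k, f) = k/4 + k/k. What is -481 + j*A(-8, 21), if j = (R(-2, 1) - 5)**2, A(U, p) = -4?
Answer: -9377/16 ≈ -586.06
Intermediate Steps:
R(k, f) = -1/4 - k/16 (R(k, f) = -(k/4 + k/k)/4 = -(k*(1/4) + 1)/4 = -(k/4 + 1)/4 = -(1 + k/4)/4 = -1/4 - k/16)
j = 1681/64 (j = ((-1/4 - 1/16*(-2)) - 5)**2 = ((-1/4 + 1/8) - 5)**2 = (-1/8 - 5)**2 = (-41/8)**2 = 1681/64 ≈ 26.266)
-481 + j*A(-8, 21) = -481 + (1681/64)*(-4) = -481 - 1681/16 = -9377/16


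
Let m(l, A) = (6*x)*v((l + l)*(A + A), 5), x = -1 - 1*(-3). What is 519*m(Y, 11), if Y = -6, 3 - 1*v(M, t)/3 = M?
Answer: 4988628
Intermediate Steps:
v(M, t) = 9 - 3*M
x = 2 (x = -1 + 3 = 2)
m(l, A) = 108 - 144*A*l (m(l, A) = (6*2)*(9 - 3*(l + l)*(A + A)) = 12*(9 - 3*2*l*2*A) = 12*(9 - 12*A*l) = 108 - 144*A*l)
519*m(Y, 11) = 519*(108 - 144*11*(-6)) = 519*(108 + 9504) = 519*9612 = 4988628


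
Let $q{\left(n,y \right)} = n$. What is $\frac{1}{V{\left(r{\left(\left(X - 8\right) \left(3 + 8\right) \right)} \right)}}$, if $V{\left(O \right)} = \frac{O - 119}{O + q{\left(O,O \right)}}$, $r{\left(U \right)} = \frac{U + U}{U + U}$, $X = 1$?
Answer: $- \frac{1}{59} \approx -0.016949$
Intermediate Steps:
$r{\left(U \right)} = 1$ ($r{\left(U \right)} = \frac{2 U}{2 U} = 2 U \frac{1}{2 U} = 1$)
$V{\left(O \right)} = \frac{-119 + O}{2 O}$ ($V{\left(O \right)} = \frac{O - 119}{O + O} = \frac{-119 + O}{2 O}$)
$\frac{1}{V{\left(r{\left(\left(X - 8\right) \left(3 + 8\right) \right)} \right)}} = \frac{1}{\frac{1}{2} \cdot 1^{-1} \left(-119 + 1\right)} = \frac{1}{\frac{1}{2} \cdot 1 \left(-118\right)} = \frac{1}{-59} = - \frac{1}{59}$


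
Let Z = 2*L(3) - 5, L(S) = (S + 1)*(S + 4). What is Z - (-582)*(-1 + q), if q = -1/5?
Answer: -3237/5 ≈ -647.40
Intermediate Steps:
q = -⅕ (q = -1*⅕ = -⅕ ≈ -0.20000)
L(S) = (1 + S)*(4 + S)
Z = 51 (Z = 2*(4 + 3² + 5*3) - 5 = 2*(4 + 9 + 15) - 5 = 2*28 - 5 = 56 - 5 = 51)
Z - (-582)*(-1 + q) = 51 - (-582)*(-1 - ⅕) = 51 - (-582)*(-6)/5 = 51 - 97*36/5 = 51 - 3492/5 = -3237/5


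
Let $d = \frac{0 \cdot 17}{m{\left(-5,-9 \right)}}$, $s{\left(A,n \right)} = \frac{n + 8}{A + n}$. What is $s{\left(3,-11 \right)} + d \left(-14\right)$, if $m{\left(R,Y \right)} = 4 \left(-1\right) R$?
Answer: $\frac{3}{8} \approx 0.375$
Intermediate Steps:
$m{\left(R,Y \right)} = - 4 R$
$s{\left(A,n \right)} = \frac{8 + n}{A + n}$
$d = 0$ ($d = \frac{0 \cdot 17}{\left(-4\right) \left(-5\right)} = \frac{0}{20} = 0 \cdot \frac{1}{20} = 0$)
$s{\left(3,-11 \right)} + d \left(-14\right) = \frac{8 - 11}{3 - 11} + 0 \left(-14\right) = \frac{1}{-8} \left(-3\right) + 0 = \left(- \frac{1}{8}\right) \left(-3\right) + 0 = \frac{3}{8} + 0 = \frac{3}{8}$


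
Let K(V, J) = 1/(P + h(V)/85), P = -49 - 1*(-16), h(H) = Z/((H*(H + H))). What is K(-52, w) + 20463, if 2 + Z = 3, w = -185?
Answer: 310411770577/15169439 ≈ 20463.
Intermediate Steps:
Z = 1 (Z = -2 + 3 = 1)
h(H) = 1/(2*H²) (h(H) = 1/(H*(H + H)) = 1/(H*(2*H)) = 1/(2*H²))
P = -33 (P = -49 + 16 = -33)
K(V, J) = 1/(-33 + 1/(170*V²)) (K(V, J) = 1/(-33 + (1/(2*V²))/85) = 1/(-33 + (1/(2*V²))*(1/85)) = 1/(-33 + 1/(170*V²)))
K(-52, w) + 20463 = -170*(-52)²/(-1 + 5610*(-52)²) + 20463 = -170*2704/(-1 + 5610*2704) + 20463 = -170*2704/(-1 + 15169440) + 20463 = -170*2704/15169439 + 20463 = -170*2704*1/15169439 + 20463 = -459680/15169439 + 20463 = 310411770577/15169439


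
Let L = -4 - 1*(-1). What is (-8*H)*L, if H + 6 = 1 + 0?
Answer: -120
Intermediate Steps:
L = -3 (L = -4 + 1 = -3)
H = -5 (H = -6 + (1 + 0) = -6 + 1 = -5)
(-8*H)*L = -8*(-5)*(-3) = 40*(-3) = -120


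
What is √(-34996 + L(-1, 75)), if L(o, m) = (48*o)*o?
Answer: 2*I*√8737 ≈ 186.94*I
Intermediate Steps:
L(o, m) = 48*o²
√(-34996 + L(-1, 75)) = √(-34996 + 48*(-1)²) = √(-34996 + 48*1) = √(-34996 + 48) = √(-34948) = 2*I*√8737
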